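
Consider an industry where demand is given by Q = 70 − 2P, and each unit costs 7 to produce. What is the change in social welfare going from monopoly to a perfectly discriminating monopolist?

TS rises by 196

Inverting demand: P = 35 − 0.5Q.
The monopolist equates marginal revenue to marginal cost: 35 − Q = 7, so Q = 28. From demand, P = 21.
CS = ½·(35 − 21)·28 = 196; PS = (21 − 7)·28 = 392; TS = 588.
A perfectly discriminating monopolist sells every unit with P(Q) ≥ MC(Q), so output equals the competitive quantity Q = 56. Each buyer pays their reservation price, so CS = 0 and the firm captures all surplus.
TS = 784 (equal to competitive TS).
Change in social welfare: 784 − 588 = 196.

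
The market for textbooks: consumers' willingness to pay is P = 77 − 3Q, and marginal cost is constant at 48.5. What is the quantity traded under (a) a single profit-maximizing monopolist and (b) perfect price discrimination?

Monopoly: Q = 4.75; Perfect PD: Q = 9.5

A monopolist chooses Q where MR = MC. MR = 77 − 6Q; setting this equal to 48.5 gives Q = 4.75 and P = 62.75.
With perfect price discrimination, output is the efficient level Q = 9.5 (where demand meets MC), but every buyer pays their willingness to pay: CS = 0 and PS = total surplus.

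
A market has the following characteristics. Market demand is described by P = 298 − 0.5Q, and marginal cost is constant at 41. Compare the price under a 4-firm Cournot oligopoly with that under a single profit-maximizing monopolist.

Cournot with 4 identical firms: the symmetric best-response condition is 298 − 2.5q = 41. Each firm produces q = 102.8, total output Q = 411.2, price P = 92.4.
The monopolist equates marginal revenue to marginal cost: 298 − Q = 41, so Q = 257. From demand, P = 169.5.

Cournot: P = 92.4; Monopoly: P = 169.5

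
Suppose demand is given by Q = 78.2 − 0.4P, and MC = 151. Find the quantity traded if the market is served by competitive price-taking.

Inverting demand: P = 195.5 − 2.5Q.
Perfect competition: P = MC = 151, so 195.5 − 2.5Q = 151 and Q = 17.8.

Q = 17.8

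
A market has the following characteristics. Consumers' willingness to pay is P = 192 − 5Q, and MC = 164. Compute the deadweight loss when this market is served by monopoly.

DWL = 19.6

Competitive firms price at marginal cost: P = 164, giving Q = 5.6.
The monopolist equates marginal revenue to marginal cost: 192 − 10Q = 164, so Q = 2.8. From demand, P = 178.
DWL is the triangle between Q = 2.8 and Q = 5.6: ½·(5.6 − 2.8)·(178 − 164) = 19.6.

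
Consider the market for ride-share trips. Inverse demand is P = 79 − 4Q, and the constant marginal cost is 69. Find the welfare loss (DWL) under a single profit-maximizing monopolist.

DWL = 3.125

Under competition P = MC = 69, so Q = (79 − 69)/4 = 2.5.
The monopolist equates marginal revenue to marginal cost: 79 − 8Q = 69, so Q = 1.25. From demand, P = 74.
DWL is the triangle between Q = 1.25 and Q = 2.5: ½·(2.5 − 1.25)·(74 − 69) = 3.125.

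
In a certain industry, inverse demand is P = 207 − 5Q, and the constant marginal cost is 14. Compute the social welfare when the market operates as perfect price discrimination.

TS = 3724.9

A perfectly discriminating monopolist sells every unit with P(Q) ≥ MC(Q), so output equals the competitive quantity Q = 38.6. Each buyer pays their reservation price, so CS = 0 and the firm captures all surplus.
TS = 3724.9 (equal to competitive TS).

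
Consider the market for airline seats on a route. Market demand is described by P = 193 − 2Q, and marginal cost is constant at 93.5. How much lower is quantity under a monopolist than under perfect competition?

Perfect competition: P = MC = 93.5, so 193 − 2Q = 93.5 and Q = 49.75.
The monopolist equates marginal revenue to marginal cost: 193 − 4Q = 93.5, so Q = 24.875. From demand, P = 143.25.
Change in quantity: 24.875 − 49.75 = −24.875.

Quantity falls by 24.875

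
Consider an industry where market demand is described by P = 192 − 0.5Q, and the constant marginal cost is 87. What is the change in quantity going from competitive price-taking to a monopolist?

Quantity falls by 105

Perfect competition: P = MC = 87, so 192 − 0.5Q = 87 and Q = 210.
A monopolist chooses Q where MR = MC. MR = 192 − Q; setting this equal to 87 gives Q = 105 and P = 139.5.
Change in quantity: 105 − 210 = −105.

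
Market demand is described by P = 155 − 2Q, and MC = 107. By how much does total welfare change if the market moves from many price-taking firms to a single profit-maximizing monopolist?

Competitive firms price at marginal cost: P = 107, giving Q = 24.
CS = ½·(155 − 107)·24 = 576; PS = (107 − 107)·24 = 0; TS = 576.
A monopolist chooses Q where MR = MC. MR = 155 − 4Q; setting this equal to 107 gives Q = 12 and P = 131.
CS = ½·(155 − 131)·12 = 144; PS = (131 − 107)·12 = 288; TS = 432.
Change in total welfare: 432 − 576 = −144.

Total welfare falls by 144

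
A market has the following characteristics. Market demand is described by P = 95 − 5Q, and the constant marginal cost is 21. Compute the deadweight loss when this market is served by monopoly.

Competitive firms price at marginal cost: P = 21, giving Q = 14.8.
The monopolist equates marginal revenue to marginal cost: 95 − 10Q = 21, so Q = 7.4. From demand, P = 58.
DWL is the triangle between Q = 7.4 and Q = 14.8: ½·(14.8 − 7.4)·(58 − 21) = 136.9.

DWL = 136.9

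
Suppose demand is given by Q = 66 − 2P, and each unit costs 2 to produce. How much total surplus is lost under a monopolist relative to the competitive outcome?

Inverting demand: P = 33 − 0.5Q.
Competitive firms price at marginal cost: P = 2, giving Q = 62.
Monopoly sets MR = MC: 33 − Q = 2 ⇒ Q = 31, P = 33 − 0.5·31 = 17.5.
DWL is the triangle between Q = 31 and Q = 62: ½·(62 − 31)·(17.5 − 2) = 240.25.

DWL = 240.25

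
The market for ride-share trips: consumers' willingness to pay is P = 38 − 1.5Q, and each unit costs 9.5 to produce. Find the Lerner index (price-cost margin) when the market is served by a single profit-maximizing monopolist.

The monopolist equates marginal revenue to marginal cost: 38 − 3Q = 9.5, so Q = 9.5. From demand, P = 23.75.
Lerner index = (P − MC)/P = (23.75 − 9.5)/23.75 = 0.6.

Lerner index = 0.6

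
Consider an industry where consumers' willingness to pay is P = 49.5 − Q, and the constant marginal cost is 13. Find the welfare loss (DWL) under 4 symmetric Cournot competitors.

DWL = 26.645

Competitive firms price at marginal cost: P = 13, giving Q = 36.5.
Cournot with 4 identical firms: the symmetric best-response condition is 49.5 − 5q = 13. Each firm produces q = 7.3, total output Q = 29.2, price P = 20.3.
DWL is the triangle between Q = 29.2 and Q = 36.5: ½·(36.5 − 29.2)·(20.3 − 13) = 26.645.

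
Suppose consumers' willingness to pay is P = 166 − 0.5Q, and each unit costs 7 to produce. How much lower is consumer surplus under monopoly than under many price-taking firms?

CS falls by 18960.75

Perfect competition: P = MC = 7, so 166 − 0.5Q = 7 and Q = 318.
CS = ½·(166 − 7)·318 = 25281.
Monopoly sets MR = MC: 166 − Q = 7 ⇒ Q = 159, P = 166 − 0.5·159 = 86.5.
CS = ½·(166 − 86.5)·159 = 6320.25.
Change in consumer surplus: 6320.25 − 25281 = −18960.75.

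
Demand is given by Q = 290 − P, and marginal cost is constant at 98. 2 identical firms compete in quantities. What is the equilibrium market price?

Inverting demand: P = 290 − Q.
In a 2-firm Cournot equilibrium, symmetry and the first-order condition give q = (290 − 98)/(3) = 64. So Q = 128 and P = 162.

P = 162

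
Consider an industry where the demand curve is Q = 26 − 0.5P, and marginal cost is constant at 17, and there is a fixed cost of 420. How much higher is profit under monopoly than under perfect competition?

Inverting demand: P = 52 − 2Q.
Competitive firms price at marginal cost: P = 17, giving Q = 17.5.
Profit = (17 − 17)·17.5 − 420 = −420.
A monopolist chooses Q where MR = MC. MR = 52 − 4Q; setting this equal to 17 gives Q = 8.75 and P = 34.5.
Profit = (34.5 − 17)·8.75 − 420 = −266.875.
Change in profit: −266.875 − −420 = 153.125.

π rises by 153.125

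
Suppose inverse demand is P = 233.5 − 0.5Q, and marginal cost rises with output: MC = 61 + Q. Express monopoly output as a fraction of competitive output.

A monopolist chooses Q where MR = MC. MR = 233.5 − Q; setting this equal to 61 + Q gives Q = 86.25 and P = 190.375.
Competitive equilibrium sets price equal to marginal cost: 233.5 − 0.5Q = 61 + Q, so Q = 115 and P = 176.
Ratio Q_m/Q_c = 86.25/115 = 0.75.

Q_m/Q_c = 0.75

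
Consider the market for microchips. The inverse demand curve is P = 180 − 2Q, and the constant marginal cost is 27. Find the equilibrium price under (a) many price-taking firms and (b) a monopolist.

Competition: P = 27; Monopoly: P = 103.5

Competitive firms price at marginal cost: P = 27, giving Q = 76.5.
A monopolist chooses Q where MR = MC. MR = 180 − 4Q; setting this equal to 27 gives Q = 38.25 and P = 103.5.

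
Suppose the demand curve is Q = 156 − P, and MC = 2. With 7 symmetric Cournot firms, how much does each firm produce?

Inverting demand: P = 156 − Q.
Cournot with 7 identical firms: the symmetric best-response condition is 156 − 8q = 2. Each firm produces q = 19.25, total output Q = 134.75, price P = 21.25.

q_i = 19.25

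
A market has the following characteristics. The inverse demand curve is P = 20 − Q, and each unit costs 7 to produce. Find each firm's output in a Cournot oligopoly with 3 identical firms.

q_i = 3.25

With 3 symmetric Cournot firms, each firm's FOC gives 20 − 4q = 7, so q = 3.25, Q = 3·3.25 = 9.75, and P = 10.25.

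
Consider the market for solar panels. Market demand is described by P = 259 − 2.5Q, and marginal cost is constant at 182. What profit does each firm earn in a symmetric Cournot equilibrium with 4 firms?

π_i = 94.864

Cournot with 4 identical firms: the symmetric best-response condition is 259 − 12.5q = 182. Each firm produces q = 6.16, total output Q = 24.64, price P = 197.4.
Each firm's profit = (197.4 − 182)·6.16 = 94.864.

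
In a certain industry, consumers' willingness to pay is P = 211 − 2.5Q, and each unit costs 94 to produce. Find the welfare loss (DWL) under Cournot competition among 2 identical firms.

DWL = 304.2

Under competition P = MC = 94, so Q = (211 − 94)/2.5 = 46.8.
With 2 symmetric Cournot firms, each firm's FOC gives 211 − 7.5q = 94, so q = 15.6, Q = 2·15.6 = 31.2, and P = 133.
DWL is the triangle between Q = 31.2 and Q = 46.8: ½·(46.8 − 31.2)·(133 − 94) = 304.2.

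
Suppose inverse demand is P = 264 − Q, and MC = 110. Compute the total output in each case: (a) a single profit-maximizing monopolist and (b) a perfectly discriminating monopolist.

The monopolist equates marginal revenue to marginal cost: 264 − 2Q = 110, so Q = 77. From demand, P = 187.
Under first-degree price discrimination the firm charges each unit its demand price and produces up to where P = MC, i.e. Q = 154. Consumer surplus is zero; producer surplus equals total surplus.

Monopoly: Q = 77; Perfect PD: Q = 154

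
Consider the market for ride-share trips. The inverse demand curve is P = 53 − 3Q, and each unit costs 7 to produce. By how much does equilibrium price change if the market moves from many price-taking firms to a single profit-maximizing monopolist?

P rises by 23

Under competition P = MC = 7, so Q = (53 − 7)/3 = 46/3.
A monopolist chooses Q where MR = MC. MR = 53 − 6Q; setting this equal to 7 gives Q = 23/3 and P = 30.
Change in equilibrium price: 30 − 7 = 23.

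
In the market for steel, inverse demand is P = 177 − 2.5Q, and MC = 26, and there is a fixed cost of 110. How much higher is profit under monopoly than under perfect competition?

Profit rises by 2280.1

Competitive firms price at marginal cost: P = 26, giving Q = 60.4.
Profit = (26 − 26)·60.4 − 110 = −110.
The monopolist equates marginal revenue to marginal cost: 177 − 5Q = 26, so Q = 30.2. From demand, P = 101.5.
Profit = (101.5 − 26)·30.2 − 110 = 2170.1.
Change in profit: 2170.1 − −110 = 2280.1.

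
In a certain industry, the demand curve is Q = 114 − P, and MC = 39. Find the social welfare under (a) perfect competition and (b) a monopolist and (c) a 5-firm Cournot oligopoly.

Inverting demand: P = 114 − Q.
Under competition P = MC = 39, so Q = (114 − 39)/1 = 75.
CS = ½·(114 − 39)·75 = 2812.5; PS = (39 − 39)·75 = 0; TS = 2812.5.
The monopolist equates marginal revenue to marginal cost: 114 − 2Q = 39, so Q = 37.5. From demand, P = 76.5.
CS = ½·(114 − 76.5)·37.5 = 703.125; PS = (76.5 − 39)·37.5 = 1406.25; TS = 2109.375.
Cournot with 5 identical firms: the symmetric best-response condition is 114 − 6q = 39. Each firm produces q = 12.5, total output Q = 62.5, price P = 51.5.
CS = ½·(114 − 51.5)·62.5 = 1953.125; PS = (51.5 − 39)·62.5 = 781.25; TS = 2734.375.

Competition: TS = 2812.5; Monopoly: TS = 2109.375; Cournot: TS = 2734.375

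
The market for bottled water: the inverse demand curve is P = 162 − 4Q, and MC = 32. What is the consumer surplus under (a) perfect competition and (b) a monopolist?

Under competition P = MC = 32, so Q = (162 − 32)/4 = 32.5.
CS = ½·(162 − 32)·32.5 = 2112.5.
A monopolist chooses Q where MR = MC. MR = 162 − 8Q; setting this equal to 32 gives Q = 16.25 and P = 97.
CS = ½·(162 − 97)·16.25 = 528.125.

Competition: CS = 2112.5; Monopoly: CS = 528.125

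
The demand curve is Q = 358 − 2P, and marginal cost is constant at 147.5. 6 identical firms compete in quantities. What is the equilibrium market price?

P = 152

Inverting demand: P = 179 − 0.5Q.
Cournot with 6 identical firms: the symmetric best-response condition is 179 − 3.5q = 147.5. Each firm produces q = 9, total output Q = 54, price P = 152.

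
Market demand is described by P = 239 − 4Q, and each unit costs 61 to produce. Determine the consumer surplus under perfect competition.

CS = 3960.5

Under competition P = MC = 61, so Q = (239 − 61)/4 = 44.5.
CS = ½·(239 − 61)·44.5 = 3960.5.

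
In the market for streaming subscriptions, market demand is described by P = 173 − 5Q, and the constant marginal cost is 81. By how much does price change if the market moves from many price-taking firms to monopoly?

Perfect competition: P = MC = 81, so 173 − 5Q = 81 and Q = 18.4.
A monopolist chooses Q where MR = MC. MR = 173 − 10Q; setting this equal to 81 gives Q = 9.2 and P = 127.
Change in price: 127 − 81 = 46.

P rises by 46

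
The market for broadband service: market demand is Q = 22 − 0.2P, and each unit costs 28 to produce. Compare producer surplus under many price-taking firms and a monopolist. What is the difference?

Inverting demand: P = 110 − 5Q.
Perfect competition: P = MC = 28, so 110 − 5Q = 28 and Q = 16.4.
PS = (28 − 28)·16.4 = 0.
Monopoly sets MR = MC: 110 − 10Q = 28 ⇒ Q = 8.2, P = 110 − 5·8.2 = 69.
PS = (69 − 28)·8.2 = 336.2.
Change in producer surplus: 336.2 − 0 = 336.2.

PS rises by 336.2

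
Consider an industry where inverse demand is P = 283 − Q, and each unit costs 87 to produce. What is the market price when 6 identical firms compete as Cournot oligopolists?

P = 115

Cournot with 6 identical firms: the symmetric best-response condition is 283 − 7q = 87. Each firm produces q = 28, total output Q = 168, price P = 115.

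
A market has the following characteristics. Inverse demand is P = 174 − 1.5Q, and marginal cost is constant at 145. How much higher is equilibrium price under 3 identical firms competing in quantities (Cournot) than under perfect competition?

Perfect competition: P = MC = 145, so 174 − 1.5Q = 145 and Q = 58/3.
Cournot with 3 identical firms: the symmetric best-response condition is 174 − 6q = 145. Each firm produces q = 29/6, total output Q = 14.5, price P = 152.25.
Change in equilibrium price: 152.25 − 145 = 7.25.

Equilibrium price rises by 7.25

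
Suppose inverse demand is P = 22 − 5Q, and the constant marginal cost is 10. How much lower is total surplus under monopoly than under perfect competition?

Total surplus falls by 3.6

Perfect competition: P = MC = 10, so 22 − 5Q = 10 and Q = 2.4.
CS = ½·(22 − 10)·2.4 = 14.4; PS = (10 − 10)·2.4 = 0; TS = 14.4.
Monopoly sets MR = MC: 22 − 10Q = 10 ⇒ Q = 1.2, P = 22 − 5·1.2 = 16.
CS = ½·(22 − 16)·1.2 = 3.6; PS = (16 − 10)·1.2 = 7.2; TS = 10.8.
Change in total surplus: 10.8 − 14.4 = −3.6.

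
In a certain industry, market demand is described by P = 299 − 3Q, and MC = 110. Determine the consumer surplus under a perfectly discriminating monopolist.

Under first-degree price discrimination the firm charges each unit its demand price and produces up to where P = MC, i.e. Q = 63. Consumer surplus is zero; producer surplus equals total surplus.
CS = 0.

CS = 0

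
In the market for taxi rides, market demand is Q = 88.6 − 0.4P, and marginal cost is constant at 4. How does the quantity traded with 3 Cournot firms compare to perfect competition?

Cournot: Q = 65.25; Competition: Q = 87

Inverting demand: P = 221.5 − 2.5Q.
Cournot with 3 identical firms: the symmetric best-response condition is 221.5 − 10q = 4. Each firm produces q = 21.75, total output Q = 65.25, price P = 58.375.
Under competition P = MC = 4, so Q = (221.5 − 4)/2.5 = 87.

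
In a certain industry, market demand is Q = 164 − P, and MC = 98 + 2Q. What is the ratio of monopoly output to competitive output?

Q_m/Q_c = 0.75

Inverting demand: P = 164 − Q.
Monopoly sets MR = MC: 164 − 2Q = 98 + 2Q ⇒ Q = 16.5, P = 164 − 16.5 = 147.5.
Under competition P = MC: 164 − Q = 98 + 2Q ⇒ Q = 22, P = 142.
Ratio Q_m/Q_c = 16.5/22 = 0.75.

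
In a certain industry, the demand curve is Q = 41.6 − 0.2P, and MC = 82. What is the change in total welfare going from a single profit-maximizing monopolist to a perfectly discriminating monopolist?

Inverting demand: P = 208 − 5Q.
Monopoly sets MR = MC: 208 − 10Q = 82 ⇒ Q = 12.6, P = 208 − 5·12.6 = 145.
CS = ½·(208 − 145)·12.6 = 396.9; PS = (145 − 82)·12.6 = 793.8; TS = 1190.7.
With perfect price discrimination, output is the efficient level Q = 25.2 (where demand meets MC), but every buyer pays their willingness to pay: CS = 0 and PS = total surplus.
TS = 1587.6 (equal to competitive TS).
Change in total welfare: 1587.6 − 1190.7 = 396.9.

Total welfare rises by 396.9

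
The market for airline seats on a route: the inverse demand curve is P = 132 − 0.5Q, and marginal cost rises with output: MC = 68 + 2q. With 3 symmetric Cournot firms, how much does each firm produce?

q_i = 16

Cournot with 3 identical firms: the symmetric best-response condition is 132 − 2q = 68 + 2q. Each firm produces q = 16, total output Q = 48, price P = 108.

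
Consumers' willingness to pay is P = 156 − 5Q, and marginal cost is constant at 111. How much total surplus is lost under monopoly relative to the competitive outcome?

Under competition P = MC = 111, so Q = (156 − 111)/5 = 9.
A monopolist chooses Q where MR = MC. MR = 156 − 10Q; setting this equal to 111 gives Q = 4.5 and P = 133.5.
DWL is the triangle between Q = 4.5 and Q = 9: ½·(9 − 4.5)·(133.5 − 111) = 50.625.

DWL = 50.625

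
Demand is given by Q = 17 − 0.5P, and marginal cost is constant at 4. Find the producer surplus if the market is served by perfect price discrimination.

PS = 225

Inverting demand: P = 34 − 2Q.
A perfectly discriminating monopolist sells every unit with P(Q) ≥ MC(Q), so output equals the competitive quantity Q = 15. Each buyer pays their reservation price, so CS = 0 and the firm captures all surplus.
PS = ½·(34 − 4)·15 = 225.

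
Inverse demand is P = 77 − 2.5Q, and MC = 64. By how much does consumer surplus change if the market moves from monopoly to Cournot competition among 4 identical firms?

The monopolist equates marginal revenue to marginal cost: 77 − 5Q = 64, so Q = 2.6. From demand, P = 70.5.
CS = ½·(77 − 70.5)·2.6 = 8.45.
In a 4-firm Cournot equilibrium, symmetry and the first-order condition give q = (77 − 64)/(12.5) = 1.04. So Q = 4.16 and P = 66.6.
CS = ½·(77 − 66.6)·4.16 = 21.632.
Change in consumer surplus: 21.632 − 8.45 = 13.182.

Consumer surplus rises by 13.182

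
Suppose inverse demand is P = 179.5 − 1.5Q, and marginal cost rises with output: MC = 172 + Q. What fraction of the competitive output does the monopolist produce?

Monopoly sets MR = MC: 179.5 − 3Q = 172 + Q ⇒ Q = 1.875, P = 179.5 − 1.5·1.875 = 2827/16.
Competitive equilibrium sets price equal to marginal cost: 179.5 − 1.5Q = 172 + Q, so Q = 3 and P = 175.
Ratio Q_m/Q_c = 1.875/3 = 0.625.

Q_m/Q_c = 0.625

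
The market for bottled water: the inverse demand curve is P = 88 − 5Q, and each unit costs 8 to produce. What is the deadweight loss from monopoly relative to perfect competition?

DWL = 160

Competitive firms price at marginal cost: P = 8, giving Q = 16.
A monopolist chooses Q where MR = MC. MR = 88 − 10Q; setting this equal to 8 gives Q = 8 and P = 48.
DWL is the triangle between Q = 8 and Q = 16: ½·(16 − 8)·(48 − 8) = 160.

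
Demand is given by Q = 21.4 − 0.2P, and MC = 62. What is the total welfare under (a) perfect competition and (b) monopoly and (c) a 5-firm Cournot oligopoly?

Inverting demand: P = 107 − 5Q.
Perfect competition: P = MC = 62, so 107 − 5Q = 62 and Q = 9.
CS = ½·(107 − 62)·9 = 202.5; PS = (62 − 62)·9 = 0; TS = 202.5.
The monopolist equates marginal revenue to marginal cost: 107 − 10Q = 62, so Q = 4.5. From demand, P = 84.5.
CS = ½·(107 − 84.5)·4.5 = 50.625; PS = (84.5 − 62)·4.5 = 101.25; TS = 151.875.
With 5 symmetric Cournot firms, each firm's FOC gives 107 − 30q = 62, so q = 1.5, Q = 5·1.5 = 7.5, and P = 69.5.
CS = ½·(107 − 69.5)·7.5 = 140.625; PS = (69.5 − 62)·7.5 = 56.25; TS = 196.875.

Competition: TS = 202.5; Monopoly: TS = 151.875; Cournot: TS = 196.875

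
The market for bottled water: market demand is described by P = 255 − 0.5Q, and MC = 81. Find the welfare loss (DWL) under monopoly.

Under competition P = MC = 81, so Q = (255 − 81)/0.5 = 348.
Monopoly sets MR = MC: 255 − Q = 81 ⇒ Q = 174, P = 255 − 0.5·174 = 168.
DWL is the triangle between Q = 174 and Q = 348: ½·(348 − 174)·(168 − 81) = 7569.

DWL = 7569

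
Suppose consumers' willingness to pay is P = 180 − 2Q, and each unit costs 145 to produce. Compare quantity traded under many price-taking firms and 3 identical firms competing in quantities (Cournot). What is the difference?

Quantity traded falls by 4.375

Under competition P = MC = 145, so Q = (180 − 145)/2 = 17.5.
In a 3-firm Cournot equilibrium, symmetry and the first-order condition give q = (180 − 145)/(8) = 4.375. So Q = 13.125 and P = 153.75.
Change in quantity traded: 13.125 − 17.5 = −4.375.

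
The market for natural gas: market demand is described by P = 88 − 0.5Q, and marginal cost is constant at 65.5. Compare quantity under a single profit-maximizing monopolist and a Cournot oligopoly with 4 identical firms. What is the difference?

The monopolist equates marginal revenue to marginal cost: 88 − Q = 65.5, so Q = 22.5. From demand, P = 76.75.
With 4 symmetric Cournot firms, each firm's FOC gives 88 − 2.5q = 65.5, so q = 9, Q = 4·9 = 36, and P = 70.
Change in quantity: 36 − 22.5 = 13.5.

Q rises by 13.5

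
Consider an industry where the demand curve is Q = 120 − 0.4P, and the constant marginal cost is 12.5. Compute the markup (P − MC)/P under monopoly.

Inverting demand: P = 300 − 2.5Q.
A monopolist chooses Q where MR = MC. MR = 300 − 5Q; setting this equal to 12.5 gives Q = 57.5 and P = 156.25.
Lerner index = (P − MC)/P = (156.25 − 12.5)/156.25 = 0.92.

Lerner index = 0.92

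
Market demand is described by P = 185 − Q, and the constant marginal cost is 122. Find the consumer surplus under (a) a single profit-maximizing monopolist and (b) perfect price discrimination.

Monopoly sets MR = MC: 185 − 2Q = 122 ⇒ Q = 31.5, P = 185 − 31.5 = 153.5.
CS = ½·(185 − 153.5)·31.5 = 496.125.
Under first-degree price discrimination the firm charges each unit its demand price and produces up to where P = MC, i.e. Q = 63. Consumer surplus is zero; producer surplus equals total surplus.
CS = 0.

Monopoly: CS = 496.125; Perfect PD: CS = 0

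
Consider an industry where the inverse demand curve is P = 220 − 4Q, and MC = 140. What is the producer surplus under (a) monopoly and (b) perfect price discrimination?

Monopoly sets MR = MC: 220 − 8Q = 140 ⇒ Q = 10, P = 220 − 4·10 = 180.
PS = (180 − 140)·10 = 400.
A perfectly discriminating monopolist sells every unit with P(Q) ≥ MC(Q), so output equals the competitive quantity Q = 20. Each buyer pays their reservation price, so CS = 0 and the firm captures all surplus.
PS = ½·(220 − 140)·20 = 800.

Monopoly: PS = 400; Perfect PD: PS = 800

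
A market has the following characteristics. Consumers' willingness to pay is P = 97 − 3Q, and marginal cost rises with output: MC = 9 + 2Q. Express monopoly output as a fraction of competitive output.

The monopolist equates marginal revenue to marginal cost: 97 − 6Q = 9 + 2Q, so Q = 11. From demand, P = 64.
Competitive equilibrium sets price equal to marginal cost: 97 − 3Q = 9 + 2Q, so Q = 17.6 and P = 44.2.
Ratio Q_m/Q_c = 11/17.6 = 0.625.

Q_m/Q_c = 0.625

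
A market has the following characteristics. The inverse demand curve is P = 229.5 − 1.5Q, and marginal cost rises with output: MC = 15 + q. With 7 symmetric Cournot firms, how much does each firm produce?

q_i = 16.5

With 7 symmetric Cournot firms, each firm's FOC gives 229.5 − 12q = 15 + q, so q = 16.5, Q = 7·16.5 = 115.5, and P = 56.25.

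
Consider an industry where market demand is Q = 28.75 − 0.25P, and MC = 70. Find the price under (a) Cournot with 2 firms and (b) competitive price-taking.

Cournot: P = 85; Competition: P = 70

Inverting demand: P = 115 − 4Q.
In a 2-firm Cournot equilibrium, symmetry and the first-order condition give q = (115 − 70)/(12) = 3.75. So Q = 7.5 and P = 85.
Competitive firms price at marginal cost: P = 70, giving Q = 11.25.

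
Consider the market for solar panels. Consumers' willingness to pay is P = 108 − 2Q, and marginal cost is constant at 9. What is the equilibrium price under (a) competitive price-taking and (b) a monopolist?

Competition: P = 9; Monopoly: P = 58.5

Competitive firms price at marginal cost: P = 9, giving Q = 49.5.
The monopolist equates marginal revenue to marginal cost: 108 − 4Q = 9, so Q = 24.75. From demand, P = 58.5.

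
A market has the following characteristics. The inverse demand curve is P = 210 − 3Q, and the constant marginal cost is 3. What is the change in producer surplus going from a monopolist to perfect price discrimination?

Monopoly sets MR = MC: 210 − 6Q = 3 ⇒ Q = 34.5, P = 210 − 3·34.5 = 106.5.
PS = (106.5 − 3)·34.5 = 3570.75.
A perfectly discriminating monopolist sells every unit with P(Q) ≥ MC(Q), so output equals the competitive quantity Q = 69. Each buyer pays their reservation price, so CS = 0 and the firm captures all surplus.
PS = ½·(210 − 3)·69 = 7141.5.
Change in producer surplus: 7141.5 − 3570.75 = 3570.75.

PS rises by 3570.75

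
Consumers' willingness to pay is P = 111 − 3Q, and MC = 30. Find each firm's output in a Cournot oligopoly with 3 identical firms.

With 3 symmetric Cournot firms, each firm's FOC gives 111 − 12q = 30, so q = 6.75, Q = 3·6.75 = 20.25, and P = 50.25.

q_i = 6.75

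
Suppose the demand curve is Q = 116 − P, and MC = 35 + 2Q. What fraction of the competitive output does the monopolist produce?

Q_m/Q_c = 0.75

Inverting demand: P = 116 − Q.
Monopoly sets MR = MC: 116 − 2Q = 35 + 2Q ⇒ Q = 20.25, P = 116 − 20.25 = 95.75.
Under competition P = MC: 116 − Q = 35 + 2Q ⇒ Q = 27, P = 89.
Ratio Q_m/Q_c = 20.25/27 = 0.75.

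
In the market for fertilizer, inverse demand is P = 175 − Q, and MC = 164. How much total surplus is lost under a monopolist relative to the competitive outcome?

Competitive firms price at marginal cost: P = 164, giving Q = 11.
Monopoly sets MR = MC: 175 − 2Q = 164 ⇒ Q = 5.5, P = 175 − 5.5 = 169.5.
DWL is the triangle between Q = 5.5 and Q = 11: ½·(11 − 5.5)·(169.5 − 164) = 15.125.

DWL = 15.125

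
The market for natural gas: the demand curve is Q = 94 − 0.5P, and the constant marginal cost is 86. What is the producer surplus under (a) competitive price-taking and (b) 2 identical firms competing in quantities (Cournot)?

Competition: PS = 0; Cournot: PS = 1156

Inverting demand: P = 188 − 2Q.
Competitive firms price at marginal cost: P = 86, giving Q = 51.
PS = (86 − 86)·51 = 0.
In a 2-firm Cournot equilibrium, symmetry and the first-order condition give q = (188 − 86)/(6) = 17. So Q = 34 and P = 120.
PS = (120 − 86)·34 = 1156.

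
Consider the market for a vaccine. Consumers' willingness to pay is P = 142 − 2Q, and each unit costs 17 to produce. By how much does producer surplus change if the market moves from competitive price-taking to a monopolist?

PS rises by 1953.125

Perfect competition: P = MC = 17, so 142 − 2Q = 17 and Q = 62.5.
PS = (17 − 17)·62.5 = 0.
The monopolist equates marginal revenue to marginal cost: 142 − 4Q = 17, so Q = 31.25. From demand, P = 79.5.
PS = (79.5 − 17)·31.25 = 1953.125.
Change in producer surplus: 1953.125 − 0 = 1953.125.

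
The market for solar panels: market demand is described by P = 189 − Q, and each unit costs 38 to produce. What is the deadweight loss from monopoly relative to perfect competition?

DWL = 2850.125

Perfect competition: P = MC = 38, so 189 − Q = 38 and Q = 151.
Monopoly sets MR = MC: 189 − 2Q = 38 ⇒ Q = 75.5, P = 189 − 75.5 = 113.5.
DWL is the triangle between Q = 75.5 and Q = 151: ½·(151 − 75.5)·(113.5 − 38) = 2850.125.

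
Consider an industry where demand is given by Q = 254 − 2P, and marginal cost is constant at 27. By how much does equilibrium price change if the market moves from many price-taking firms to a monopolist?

P rises by 50

Inverting demand: P = 127 − 0.5Q.
Competitive firms price at marginal cost: P = 27, giving Q = 200.
A monopolist chooses Q where MR = MC. MR = 127 − Q; setting this equal to 27 gives Q = 100 and P = 77.
Change in equilibrium price: 77 − 27 = 50.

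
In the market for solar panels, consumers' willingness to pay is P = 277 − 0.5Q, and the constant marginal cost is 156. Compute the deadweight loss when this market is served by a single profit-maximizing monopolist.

Competitive firms price at marginal cost: P = 156, giving Q = 242.
A monopolist chooses Q where MR = MC. MR = 277 − Q; setting this equal to 156 gives Q = 121 and P = 216.5.
DWL is the triangle between Q = 121 and Q = 242: ½·(242 − 121)·(216.5 − 156) = 3660.25.

DWL = 3660.25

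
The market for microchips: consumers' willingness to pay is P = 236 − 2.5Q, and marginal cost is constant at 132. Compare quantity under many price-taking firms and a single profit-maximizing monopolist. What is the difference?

Q falls by 20.8

Under competition P = MC = 132, so Q = (236 − 132)/2.5 = 41.6.
The monopolist equates marginal revenue to marginal cost: 236 − 5Q = 132, so Q = 20.8. From demand, P = 184.
Change in quantity: 20.8 − 41.6 = −20.8.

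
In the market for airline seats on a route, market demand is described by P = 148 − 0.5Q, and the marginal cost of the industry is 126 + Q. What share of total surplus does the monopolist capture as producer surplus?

PS/TS = 0.8

A monopolist chooses Q where MR = MC. MR = 148 − Q; setting this equal to 126 + Q gives Q = 11 and P = 142.5.
CS = ½·(148 − 142.5)·11 = 30.25.
PS = P·Q − VC(Q) = 142.5·11 − (126·11 + ½·1·11²) = 121.
Share captured = PS/TS = 121/151.25 = 0.8.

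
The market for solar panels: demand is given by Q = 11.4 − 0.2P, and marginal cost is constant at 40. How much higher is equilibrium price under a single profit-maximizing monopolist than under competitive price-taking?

Equilibrium price rises by 8.5

Inverting demand: P = 57 − 5Q.
Perfect competition: P = MC = 40, so 57 − 5Q = 40 and Q = 3.4.
Monopoly sets MR = MC: 57 − 10Q = 40 ⇒ Q = 1.7, P = 57 − 5·1.7 = 48.5.
Change in equilibrium price: 48.5 − 40 = 8.5.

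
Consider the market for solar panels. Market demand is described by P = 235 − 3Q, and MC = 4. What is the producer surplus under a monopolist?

A monopolist chooses Q where MR = MC. MR = 235 − 6Q; setting this equal to 4 gives Q = 38.5 and P = 119.5.
PS = (119.5 − 4)·38.5 = 4446.75.

PS = 4446.75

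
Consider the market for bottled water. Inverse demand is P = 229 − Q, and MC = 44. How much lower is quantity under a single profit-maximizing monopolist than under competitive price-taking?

Q falls by 92.5

Perfect competition: P = MC = 44, so 229 − Q = 44 and Q = 185.
A monopolist chooses Q where MR = MC. MR = 229 − 2Q; setting this equal to 44 gives Q = 92.5 and P = 136.5.
Change in quantity: 92.5 − 185 = −92.5.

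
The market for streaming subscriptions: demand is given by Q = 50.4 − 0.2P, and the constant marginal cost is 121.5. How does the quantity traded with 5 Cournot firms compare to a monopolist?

Cournot: Q = 21.75; Monopoly: Q = 13.05

Inverting demand: P = 252 − 5Q.
With 5 symmetric Cournot firms, each firm's FOC gives 252 − 30q = 121.5, so q = 4.35, Q = 5·4.35 = 21.75, and P = 143.25.
Monopoly sets MR = MC: 252 − 10Q = 121.5 ⇒ Q = 13.05, P = 252 − 5·13.05 = 186.75.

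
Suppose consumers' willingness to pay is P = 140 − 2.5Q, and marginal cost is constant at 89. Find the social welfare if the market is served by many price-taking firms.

TS = 520.2

Competitive firms price at marginal cost: P = 89, giving Q = 20.4.
CS = ½·(140 − 89)·20.4 = 520.2; PS = (89 − 89)·20.4 = 0; TS = 520.2.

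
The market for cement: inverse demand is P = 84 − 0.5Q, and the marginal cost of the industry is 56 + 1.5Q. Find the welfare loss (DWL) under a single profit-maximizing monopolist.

DWL = 7.84

Competitive equilibrium sets price equal to marginal cost: 84 − 0.5Q = 56 + 1.5Q, so Q = 14 and P = 77.
Monopoly sets MR = MC: 84 − Q = 56 + 1.5Q ⇒ Q = 11.2, P = 84 − 0.5·11.2 = 78.4.
CS = ½·(84 − 77)·14 = 49; PS = (77·14 − 56·14 − ½·1.5·14²) = 147; TS = 196.
CS = ½·(84 − 78.4)·11.2 = 31.36; PS = (78.4·11.2 − 56·11.2 − ½·1.5·11.2²) = 156.8; TS = 188.16.
DWL = 196 − 188.16 = 7.84.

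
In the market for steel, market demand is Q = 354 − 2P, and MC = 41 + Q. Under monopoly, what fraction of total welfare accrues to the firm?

Inverting demand: P = 177 − 0.5Q.
The monopolist equates marginal revenue to marginal cost: 177 − Q = 41 + Q, so Q = 68. From demand, P = 143.
CS = ½·(177 − 143)·68 = 1156.
PS = P·Q − VC(Q) = 143·68 − (41·68 + ½·1·68²) = 4624.
Share captured = PS/TS = 4624/5780 = 0.8.

PS/TS = 0.8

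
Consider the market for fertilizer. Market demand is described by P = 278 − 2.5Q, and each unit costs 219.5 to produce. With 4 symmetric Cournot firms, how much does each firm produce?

q_i = 4.68

Cournot with 4 identical firms: the symmetric best-response condition is 278 − 12.5q = 219.5. Each firm produces q = 4.68, total output Q = 18.72, price P = 231.2.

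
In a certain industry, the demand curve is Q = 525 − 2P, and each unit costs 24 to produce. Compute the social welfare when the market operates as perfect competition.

Inverting demand: P = 262.5 − 0.5Q.
Competitive firms price at marginal cost: P = 24, giving Q = 477.
CS = ½·(262.5 − 24)·477 = 56882.25; PS = (24 − 24)·477 = 0; TS = 56882.25.

TS = 56882.25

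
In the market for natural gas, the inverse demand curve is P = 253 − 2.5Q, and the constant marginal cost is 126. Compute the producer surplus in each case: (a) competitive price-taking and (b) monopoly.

Competitive firms price at marginal cost: P = 126, giving Q = 50.8.
PS = (126 − 126)·50.8 = 0.
A monopolist chooses Q where MR = MC. MR = 253 − 5Q; setting this equal to 126 gives Q = 25.4 and P = 189.5.
PS = (189.5 − 126)·25.4 = 1612.9.

Competition: PS = 0; Monopoly: PS = 1612.9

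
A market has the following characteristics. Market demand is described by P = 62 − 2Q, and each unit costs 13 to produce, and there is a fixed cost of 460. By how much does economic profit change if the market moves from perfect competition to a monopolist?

Economic profit rises by 300.125

Competitive firms price at marginal cost: P = 13, giving Q = 24.5.
Profit = (13 − 13)·24.5 − 460 = −460.
The monopolist equates marginal revenue to marginal cost: 62 − 4Q = 13, so Q = 12.25. From demand, P = 37.5.
Profit = (37.5 − 13)·12.25 − 460 = −159.875.
Change in economic profit: −159.875 − −460 = 300.125.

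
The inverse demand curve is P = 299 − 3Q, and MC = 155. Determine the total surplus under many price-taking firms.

TS = 3456

Under competition P = MC = 155, so Q = (299 − 155)/3 = 48.
CS = ½·(299 − 155)·48 = 3456; PS = (155 − 155)·48 = 0; TS = 3456.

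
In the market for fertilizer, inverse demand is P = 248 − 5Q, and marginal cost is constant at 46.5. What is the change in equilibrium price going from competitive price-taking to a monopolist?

Equilibrium price rises by 100.75

Under competition P = MC = 46.5, so Q = (248 − 46.5)/5 = 40.3.
Monopoly sets MR = MC: 248 − 10Q = 46.5 ⇒ Q = 20.15, P = 248 − 5·20.15 = 147.25.
Change in equilibrium price: 147.25 − 46.5 = 100.75.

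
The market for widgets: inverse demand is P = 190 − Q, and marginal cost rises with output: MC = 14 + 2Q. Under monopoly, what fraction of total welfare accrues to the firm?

PS/TS = 0.8

A monopolist chooses Q where MR = MC. MR = 190 − 2Q; setting this equal to 14 + 2Q gives Q = 44 and P = 146.
CS = ½·(190 − 146)·44 = 968.
PS = P·Q − VC(Q) = 146·44 − (14·44 + ½·2·44²) = 3872.
Share captured = PS/TS = 3872/4840 = 0.8.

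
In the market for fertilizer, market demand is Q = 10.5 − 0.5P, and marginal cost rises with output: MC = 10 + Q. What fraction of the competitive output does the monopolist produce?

Q_m/Q_c = 0.6

Inverting demand: P = 21 − 2Q.
A monopolist chooses Q where MR = MC. MR = 21 − 4Q; setting this equal to 10 + Q gives Q = 2.2 and P = 16.6.
Under competition P = MC: 21 − 2Q = 10 + Q ⇒ Q = 11/3, P = 41/3.
Ratio Q_m/Q_c = 2.2/(11/3) = 0.6.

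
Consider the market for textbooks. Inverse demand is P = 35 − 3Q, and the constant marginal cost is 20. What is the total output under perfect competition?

Q = 5

Under competition P = MC = 20, so Q = (35 − 20)/3 = 5.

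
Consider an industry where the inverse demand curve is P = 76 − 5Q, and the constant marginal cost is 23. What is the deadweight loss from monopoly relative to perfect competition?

DWL = 70.225

Competitive firms price at marginal cost: P = 23, giving Q = 10.6.
The monopolist equates marginal revenue to marginal cost: 76 − 10Q = 23, so Q = 5.3. From demand, P = 49.5.
DWL is the triangle between Q = 5.3 and Q = 10.6: ½·(10.6 − 5.3)·(49.5 − 23) = 70.225.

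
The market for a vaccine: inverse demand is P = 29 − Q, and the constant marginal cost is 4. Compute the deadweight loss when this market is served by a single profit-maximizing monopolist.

DWL = 78.125

Competitive firms price at marginal cost: P = 4, giving Q = 25.
Monopoly sets MR = MC: 29 − 2Q = 4 ⇒ Q = 12.5, P = 29 − 12.5 = 16.5.
DWL is the triangle between Q = 12.5 and Q = 25: ½·(25 − 12.5)·(16.5 − 4) = 78.125.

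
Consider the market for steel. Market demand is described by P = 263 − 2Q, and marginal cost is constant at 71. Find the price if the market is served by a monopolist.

The monopolist equates marginal revenue to marginal cost: 263 − 4Q = 71, so Q = 48. From demand, P = 167.

P = 167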